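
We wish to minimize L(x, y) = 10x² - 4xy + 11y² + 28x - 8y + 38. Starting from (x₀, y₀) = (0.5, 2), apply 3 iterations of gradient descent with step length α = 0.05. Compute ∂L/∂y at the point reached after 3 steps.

∇L = (20x - 4y + 28, -4x + 22y - 8)
Step 1: at (0.5, 2), ∇L = (30, 34) → (0.5, 2) − 0.05·(30, 34) = (-1, 0.3)
Step 2: at (-1, 0.3), ∇L = (6.8, 2.6) → (-1, 0.3) − 0.05·(6.8, 2.6) = (-1.34, 0.17)
Step 3: at (-1.34, 0.17), ∇L = (0.52, 1.1) → (-1.34, 0.17) − 0.05·(0.52, 1.1) = (-1.366, 0.115)
∂L/∂y at (-1.366, 0.115) = -0.006

-0.006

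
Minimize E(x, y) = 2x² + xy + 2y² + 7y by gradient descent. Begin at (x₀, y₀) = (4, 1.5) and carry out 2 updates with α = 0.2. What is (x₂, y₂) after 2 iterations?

(0.48, -1.88)

∇E = (4x + y, x + 4y + 7)
Step 1: at (4, 1.5), ∇E = (17.5, 17) → (4, 1.5) − 0.2·(17.5, 17) = (0.5, -1.9)
Step 2: at (0.5, -1.9), ∇E = (0.1, -0.1) → (0.5, -1.9) − 0.2·(0.1, -0.1) = (0.48, -1.88)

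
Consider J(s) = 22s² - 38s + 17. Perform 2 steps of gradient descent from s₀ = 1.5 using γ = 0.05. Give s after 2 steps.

1.78

J′(s) = 44s - 38
s₁ = 1.5 − 0.05·28 = 0.1
s₂ = 0.1 − 0.05·(-33.6) = 1.78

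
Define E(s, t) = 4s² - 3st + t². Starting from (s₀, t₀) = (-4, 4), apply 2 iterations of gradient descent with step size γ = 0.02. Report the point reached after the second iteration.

∇E = (8s - 3t, -3s + 2t)
Step 1: at (-4, 4), ∇E = (-44, 20) → (-4, 4) − 0.02·(-44, 20) = (-3.12, 3.6)
Step 2: at (-3.12, 3.6), ∇E = (-35.76, 16.56) → (-3.12, 3.6) − 0.02·(-35.76, 16.56) = (-2.4048, 3.2688)

(-2.4048, 3.2688)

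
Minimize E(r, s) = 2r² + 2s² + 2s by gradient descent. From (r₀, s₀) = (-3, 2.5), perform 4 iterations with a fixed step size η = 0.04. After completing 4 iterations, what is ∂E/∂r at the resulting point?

∇E = (4r, 4s + 2)
Step 1: at (-3, 2.5), ∇E = (-12, 12) → (-3, 2.5) − 0.04·(-12, 12) = (-2.52, 2.02)
Step 2: at (-2.52, 2.02), ∇E = (-10.08, 10.08) → (-2.52, 2.02) − 0.04·(-10.08, 10.08) = (-2.1168, 1.6168)
Step 3: at (-2.1168, 1.6168), ∇E = (-8.4672, 8.4672) → (-2.1168, 1.6168) − 0.04·(-8.4672, 8.4672) = (-1.778112, 1.278112)
Step 4: at (-1.778112, 1.278112), ∇E = (-7.112448, 7.112448) → (-1.778112, 1.278112) − 0.04·(-7.112448, 7.112448) = (-1.49361408, 0.99361408)
∂E/∂r at (-1.49361408, 0.99361408) = -5.97445632

-5.97445632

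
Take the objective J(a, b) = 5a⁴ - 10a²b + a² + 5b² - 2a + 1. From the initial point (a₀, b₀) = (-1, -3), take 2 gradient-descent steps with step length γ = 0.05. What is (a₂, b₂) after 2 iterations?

(-32.988, 4.62)

∇J = (20a³ - 20ab + 2a - 2, -10a² + 10b)
(a₁, b₁) = (-1, -3) − 0.05·(-84, -40) = (3.2, -1)
(a₂, b₂) = (3.2, -1) − 0.05·(723.76, -112.4) = (-32.988, 4.62)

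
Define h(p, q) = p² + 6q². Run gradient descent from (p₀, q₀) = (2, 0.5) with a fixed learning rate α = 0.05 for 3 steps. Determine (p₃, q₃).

(1.458, 0.032)

∇h = (2p, 12q)
Step 1: at (2, 0.5), ∇h = (4, 6) → (2, 0.5) − 0.05·(4, 6) = (1.8, 0.2)
Step 2: at (1.8, 0.2), ∇h = (3.6, 2.4) → (1.8, 0.2) − 0.05·(3.6, 2.4) = (1.62, 0.08)
Step 3: at (1.62, 0.08), ∇h = (3.24, 0.96) → (1.62, 0.08) − 0.05·(3.24, 0.96) = (1.458, 0.032)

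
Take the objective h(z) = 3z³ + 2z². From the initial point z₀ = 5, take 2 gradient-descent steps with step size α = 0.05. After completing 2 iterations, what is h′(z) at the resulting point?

7689.566650390625

h′(z) = 9z² + 4z
Step 1: h′(5) = 245; z₁ = 5 − 0.05·245 = -7.25
Step 2: h′(-7.25) = 444.0625; z₂ = -7.25 − 0.05·444.0625 = -29.453125
h′(z) at (-29.453125) = 7689.566650390625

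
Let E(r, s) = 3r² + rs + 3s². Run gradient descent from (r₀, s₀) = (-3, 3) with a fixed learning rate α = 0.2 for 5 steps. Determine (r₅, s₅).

∇E = (6r + s, r + 6s)
(r₁, s₁) = (-3, 3) − 0.2·(-15, 15) = (0, 0)
(r₂, s₂) = (0, 0) − 0.2·(0, 0) = (0, 0)
(r₃, s₃) = (0, 0) − 0.2·(0, 0) = (0, 0)
(r₄, s₄) = (0, 0) − 0.2·(0, 0) = (0, 0)
(r₅, s₅) = (0, 0) − 0.2·(0, 0) = (0, 0)

(0, 0)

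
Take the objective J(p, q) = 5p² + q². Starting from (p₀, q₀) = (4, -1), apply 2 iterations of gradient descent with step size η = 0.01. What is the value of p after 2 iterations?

3.24

∇J = (10p, 2q)
(p₁, q₁) = (4, -1) − 0.01·(40, -2) = (3.6, -0.98)
(p₂, q₂) = (3.6, -0.98) − 0.01·(36, -1.96) = (3.24, -0.9604)
p = 3.24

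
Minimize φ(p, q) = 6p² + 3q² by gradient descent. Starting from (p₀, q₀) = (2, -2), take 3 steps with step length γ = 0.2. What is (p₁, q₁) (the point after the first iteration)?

∇φ = (12p, 6q)
(p₁, q₁) = (2, -2) − 0.2·(24, -12) = (-2.8, 0.4)

(-2.8, 0.4)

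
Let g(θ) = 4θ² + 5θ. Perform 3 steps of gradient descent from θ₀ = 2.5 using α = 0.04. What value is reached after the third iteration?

0.3576

g′(θ) = 8θ + 5
θ₁ = 2.5 − 0.04·25 = 1.5
θ₂ = 1.5 − 0.04·17 = 0.82
θ₃ = 0.82 − 0.04·11.56 = 0.3576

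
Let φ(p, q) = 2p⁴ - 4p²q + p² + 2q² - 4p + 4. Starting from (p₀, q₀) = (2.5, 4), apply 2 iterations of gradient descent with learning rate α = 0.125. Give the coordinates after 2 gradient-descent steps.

(15.734375, 7.84375)

∇φ = (8p³ - 8pq + 2p - 4, -4p² + 4q)
Step 1: at (2.5, 4), ∇φ = (46, -9) → (2.5, 4) − 0.125·(46, -9) = (-3.25, 5.125)
Step 2: at (-3.25, 5.125), ∇φ = (-151.875, -21.75) → (-3.25, 5.125) − 0.125·(-151.875, -21.75) = (15.734375, 7.84375)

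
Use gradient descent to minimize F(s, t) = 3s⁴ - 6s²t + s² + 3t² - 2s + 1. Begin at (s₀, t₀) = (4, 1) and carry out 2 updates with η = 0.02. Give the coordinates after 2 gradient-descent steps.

(262.29198592, 15.744448)

∇F = (12s³ - 12st + 2s - 2, -6s² + 6t)
Step 1: at (4, 1), ∇F = (726, -90) → (4, 1) − 0.02·(726, -90) = (-10.52, 2.8)
Step 2: at (-10.52, 2.8), ∇F = (-13640.599296, -647.2224) → (-10.52, 2.8) − 0.02·(-13640.599296, -647.2224) = (262.29198592, 15.744448)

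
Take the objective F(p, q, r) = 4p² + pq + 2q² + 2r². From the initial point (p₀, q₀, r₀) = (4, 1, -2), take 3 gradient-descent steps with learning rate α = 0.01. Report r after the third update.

∇F = (8p + q, p + 4q, 4r)
(p₁, q₁, r₁) = (4, 1, -2) − 0.01·(33, 8, -8) = (3.67, 0.92, -1.92)
(p₂, q₂, r₂) = (3.67, 0.92, -1.92) − 0.01·(30.28, 7.35, -7.68) = (3.3672, 0.8465, -1.8432)
(p₃, q₃, r₃) = (3.3672, 0.8465, -1.8432) − 0.01·(27.7841, 6.7532, -7.3728) = (3.089359, 0.778968, -1.769472)
r = -1.769472

-1.769472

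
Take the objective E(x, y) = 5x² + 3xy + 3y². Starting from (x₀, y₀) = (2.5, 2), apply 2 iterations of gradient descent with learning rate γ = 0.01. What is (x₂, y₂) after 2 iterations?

∇E = (10x + 3y, 3x + 6y)
(x₁, y₁) = (2.5, 2) − 0.01·(31, 19.5) = (2.19, 1.805)
(x₂, y₂) = (2.19, 1.805) − 0.01·(27.315, 17.4) = (1.91685, 1.631)

(1.91685, 1.631)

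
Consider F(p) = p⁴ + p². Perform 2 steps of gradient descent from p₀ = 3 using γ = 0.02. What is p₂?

0.66134016

F′(p) = 4p³ + 2p
p₁ = 3 − 0.02·114 = 0.72
p₂ = 0.72 − 0.02·2.932992 = 0.66134016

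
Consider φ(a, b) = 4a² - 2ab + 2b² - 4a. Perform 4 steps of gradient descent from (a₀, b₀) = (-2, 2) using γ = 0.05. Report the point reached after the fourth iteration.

(0.4138, 0.6764)

∇φ = (8a - 2b - 4, -2a + 4b)
(a₁, b₁) = (-2, 2) − 0.05·(-24, 12) = (-0.8, 1.4)
(a₂, b₂) = (-0.8, 1.4) − 0.05·(-13.2, 7.2) = (-0.14, 1.04)
(a₃, b₃) = (-0.14, 1.04) − 0.05·(-7.2, 4.44) = (0.22, 0.818)
(a₄, b₄) = (0.22, 0.818) − 0.05·(-3.876, 2.832) = (0.4138, 0.6764)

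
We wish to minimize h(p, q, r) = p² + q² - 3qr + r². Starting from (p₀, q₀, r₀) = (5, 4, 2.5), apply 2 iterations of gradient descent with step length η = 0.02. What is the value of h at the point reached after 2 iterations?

∇h = (2p, 2q - 3r, -3q + 2r)
Step 1: at (5, 4, 2.5), ∇h = (10, 0.5, -7) → (5, 4, 2.5) − 0.02·(10, 0.5, -7) = (4.8, 3.99, 2.64)
Step 2: at (4.8, 3.99, 2.64), ∇h = (9.6, 0.06, -6.69) → (4.8, 3.99, 2.64) − 0.02·(9.6, 0.06, -6.69) = (4.608, 3.9888, 2.7738)
h(4.608, 3.9888, 2.7738) = 11.64575556

11.64575556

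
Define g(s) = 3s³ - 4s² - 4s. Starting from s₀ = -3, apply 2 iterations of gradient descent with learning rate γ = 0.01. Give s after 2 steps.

g′(s) = 9s² - 8s - 4
s₁ = -3 − 0.01·101 = -4.01
s₂ = -4.01 − 0.01·172.8009 = -5.738009

-5.738009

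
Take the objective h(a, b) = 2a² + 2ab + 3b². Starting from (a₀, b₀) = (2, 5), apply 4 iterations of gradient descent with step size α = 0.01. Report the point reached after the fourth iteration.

∇h = (4a + 2b, 2a + 6b)
(a₁, b₁) = (2, 5) − 0.01·(18, 34) = (1.82, 4.66)
(a₂, b₂) = (1.82, 4.66) − 0.01·(16.6, 31.6) = (1.654, 4.344)
(a₃, b₃) = (1.654, 4.344) − 0.01·(15.304, 29.372) = (1.50096, 4.05028)
(a₄, b₄) = (1.50096, 4.05028) − 0.01·(14.1044, 27.3036) = (1.359916, 3.777244)

(1.359916, 3.777244)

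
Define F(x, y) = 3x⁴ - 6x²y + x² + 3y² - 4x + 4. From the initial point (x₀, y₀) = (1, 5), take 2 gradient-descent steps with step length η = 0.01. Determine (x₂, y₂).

∇F = (12x³ - 12xy + 2x - 4, -6x² + 6y)
Step 1: at (1, 5), ∇F = (-50, 24) → (1, 5) − 0.01·(-50, 24) = (1.5, 4.76)
Step 2: at (1.5, 4.76), ∇F = (-46.18, 15.06) → (1.5, 4.76) − 0.01·(-46.18, 15.06) = (1.9618, 4.6094)

(1.9618, 4.6094)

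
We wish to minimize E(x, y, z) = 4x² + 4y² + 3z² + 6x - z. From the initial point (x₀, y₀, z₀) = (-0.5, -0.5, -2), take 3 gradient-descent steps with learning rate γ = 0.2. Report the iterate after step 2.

(-0.66, -0.18, 0.08)

∇E = (8x + 6, 8y, 6z - 1)
(x₁, y₁, z₁) = (-0.5, -0.5, -2) − 0.2·(2, -4, -13) = (-0.9, 0.3, 0.6)
(x₂, y₂, z₂) = (-0.9, 0.3, 0.6) − 0.2·(-1.2, 2.4, 2.6) = (-0.66, -0.18, 0.08)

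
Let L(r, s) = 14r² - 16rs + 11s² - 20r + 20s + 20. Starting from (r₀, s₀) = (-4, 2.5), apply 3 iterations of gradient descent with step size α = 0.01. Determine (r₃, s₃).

(-0.66192, -0.16746)

∇L = (28r - 16s - 20, -16r + 22s + 20)
(r₁, s₁) = (-4, 2.5) − 0.01·(-172, 139) = (-2.28, 1.11)
(r₂, s₂) = (-2.28, 1.11) − 0.01·(-101.6, 80.9) = (-1.264, 0.301)
(r₃, s₃) = (-1.264, 0.301) − 0.01·(-60.208, 46.846) = (-0.66192, -0.16746)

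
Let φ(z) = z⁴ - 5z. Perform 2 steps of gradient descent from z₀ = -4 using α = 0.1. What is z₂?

φ′(z) = 4z³ - 5
Step 1: φ′(-4) = -261; z₁ = -4 − 0.1·(-261) = 22.1
Step 2: φ′(22.1) = 43170.444; z₂ = 22.1 − 0.1·43170.444 = -4294.9444

-4294.9444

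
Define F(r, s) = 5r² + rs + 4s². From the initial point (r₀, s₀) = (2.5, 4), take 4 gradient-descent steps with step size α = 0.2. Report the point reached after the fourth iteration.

(4.8032, 2.2016)

∇F = (10r + s, r + 8s)
(r₁, s₁) = (2.5, 4) − 0.2·(29, 34.5) = (-3.3, -2.9)
(r₂, s₂) = (-3.3, -2.9) − 0.2·(-35.9, -26.5) = (3.88, 2.4)
(r₃, s₃) = (3.88, 2.4) − 0.2·(41.2, 23.08) = (-4.36, -2.216)
(r₄, s₄) = (-4.36, -2.216) − 0.2·(-45.816, -22.088) = (4.8032, 2.2016)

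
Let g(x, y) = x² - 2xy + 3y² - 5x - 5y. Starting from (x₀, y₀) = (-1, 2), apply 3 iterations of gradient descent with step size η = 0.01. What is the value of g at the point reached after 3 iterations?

6.712890028416

∇g = (2x - 2y - 5, -2x + 6y - 5)
Step 1: at (-1, 2), ∇g = (-11, 9) → (-1, 2) − 0.01·(-11, 9) = (-0.89, 1.91)
Step 2: at (-0.89, 1.91), ∇g = (-10.6, 8.24) → (-0.89, 1.91) − 0.01·(-10.6, 8.24) = (-0.784, 1.8276)
Step 3: at (-0.784, 1.8276), ∇g = (-10.2232, 7.5336) → (-0.784, 1.8276) − 0.01·(-10.2232, 7.5336) = (-0.681768, 1.752264)
g(-0.681768, 1.752264) = 6.712890028416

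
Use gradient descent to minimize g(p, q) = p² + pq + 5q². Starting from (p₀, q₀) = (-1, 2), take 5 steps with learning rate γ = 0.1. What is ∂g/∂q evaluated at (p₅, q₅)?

0.10032

∇g = (2p + q, p + 10q)
(p₁, q₁) = (-1, 2) − 0.1·(0, 19) = (-1, 0.1)
(p₂, q₂) = (-1, 0.1) − 0.1·(-1.9, 0) = (-0.81, 0.1)
(p₃, q₃) = (-0.81, 0.1) − 0.1·(-1.52, 0.19) = (-0.658, 0.081)
(p₄, q₄) = (-0.658, 0.081) − 0.1·(-1.235, 0.152) = (-0.5345, 0.0658)
(p₅, q₅) = (-0.5345, 0.0658) − 0.1·(-1.0032, 0.1235) = (-0.43418, 0.05345)
∂g/∂q at (-0.43418, 0.05345) = 0.10032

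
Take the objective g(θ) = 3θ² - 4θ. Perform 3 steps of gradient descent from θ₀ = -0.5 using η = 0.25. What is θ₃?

g′(θ) = 6θ - 4
θ₁ = -0.5 − 0.25·(-7) = 1.25
θ₂ = 1.25 − 0.25·3.5 = 0.375
θ₃ = 0.375 − 0.25·(-1.75) = 0.8125

0.8125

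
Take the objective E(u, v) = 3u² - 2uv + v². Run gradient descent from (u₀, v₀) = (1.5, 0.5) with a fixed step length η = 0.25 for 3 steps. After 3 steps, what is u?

∇E = (6u - 2v, -2u + 2v)
(u₁, v₁) = (1.5, 0.5) − 0.25·(8, -2) = (-0.5, 1)
(u₂, v₂) = (-0.5, 1) − 0.25·(-5, 3) = (0.75, 0.25)
(u₃, v₃) = (0.75, 0.25) − 0.25·(4, -1) = (-0.25, 0.5)
u = -0.25

-0.25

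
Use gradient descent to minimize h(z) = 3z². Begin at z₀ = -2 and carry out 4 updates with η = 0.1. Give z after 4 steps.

-0.0512

h′(z) = 6z
Step 1: h′(-2) = -12; z₁ = -2 − 0.1·(-12) = -0.8
Step 2: h′(-0.8) = -4.8; z₂ = -0.8 − 0.1·(-4.8) = -0.32
Step 3: h′(-0.32) = -1.92; z₃ = -0.32 − 0.1·(-1.92) = -0.128
Step 4: h′(-0.128) = -0.768; z₄ = -0.128 − 0.1·(-0.768) = -0.0512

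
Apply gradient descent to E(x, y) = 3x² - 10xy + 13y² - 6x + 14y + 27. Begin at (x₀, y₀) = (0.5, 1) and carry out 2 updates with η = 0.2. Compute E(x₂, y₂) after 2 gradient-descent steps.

14786.7692

∇E = (6x - 10y - 6, -10x + 26y + 14)
(x₁, y₁) = (0.5, 1) − 0.2·(-13, 35) = (3.1, -6)
(x₂, y₂) = (3.1, -6) − 0.2·(72.6, -173) = (-11.42, 28.6)
E(-11.42, 28.6) = 14786.7692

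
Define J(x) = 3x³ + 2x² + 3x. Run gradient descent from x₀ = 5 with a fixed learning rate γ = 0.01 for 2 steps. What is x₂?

1.817664

J′(x) = 9x² + 4x + 3
x₁ = 5 − 0.01·248 = 2.52
x₂ = 2.52 − 0.01·70.2336 = 1.817664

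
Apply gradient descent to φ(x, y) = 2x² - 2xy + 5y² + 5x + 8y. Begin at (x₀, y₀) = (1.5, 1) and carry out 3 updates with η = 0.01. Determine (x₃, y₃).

∇φ = (4x - 2y + 5, -2x + 10y + 8)
(x₁, y₁) = (1.5, 1) − 0.01·(9, 15) = (1.41, 0.85)
(x₂, y₂) = (1.41, 0.85) − 0.01·(8.94, 13.68) = (1.3206, 0.7132)
(x₃, y₃) = (1.3206, 0.7132) − 0.01·(8.856, 12.4908) = (1.23204, 0.588292)

(1.23204, 0.588292)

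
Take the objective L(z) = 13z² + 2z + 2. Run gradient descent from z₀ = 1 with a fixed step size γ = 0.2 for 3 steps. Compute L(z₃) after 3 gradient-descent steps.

L′(z) = 26z + 2
z₁ = 1 − 0.2·28 = -4.6
z₂ = -4.6 − 0.2·(-117.6) = 18.92
z₃ = 18.92 − 0.2·493.92 = -79.864
L(-79.864) = 82759.632448

82759.632448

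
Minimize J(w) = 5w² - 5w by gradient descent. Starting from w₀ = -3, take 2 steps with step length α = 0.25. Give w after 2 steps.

J′(w) = 10w - 5
Step 1: J′(-3) = -35; w₁ = -3 − 0.25·(-35) = 5.75
Step 2: J′(5.75) = 52.5; w₂ = 5.75 − 0.25·52.5 = -7.375

-7.375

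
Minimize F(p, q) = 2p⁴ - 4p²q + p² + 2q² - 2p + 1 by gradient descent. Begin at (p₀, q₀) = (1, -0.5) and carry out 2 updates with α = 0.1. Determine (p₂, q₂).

(0.0304, 0.076)

∇F = (8p³ - 8pq + 2p - 2, -4p² + 4q)
Step 1: at (1, -0.5), ∇F = (12, -6) → (1, -0.5) − 0.1·(12, -6) = (-0.2, 0.1)
Step 2: at (-0.2, 0.1), ∇F = (-2.304, 0.24) → (-0.2, 0.1) − 0.1·(-2.304, 0.24) = (0.0304, 0.076)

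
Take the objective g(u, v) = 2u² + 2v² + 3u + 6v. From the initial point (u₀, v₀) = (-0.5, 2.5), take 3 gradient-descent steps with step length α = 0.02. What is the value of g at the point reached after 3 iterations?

∇g = (4u + 3, 4v + 6)
(u₁, v₁) = (-0.5, 2.5) − 0.02·(1, 16) = (-0.52, 2.18)
(u₂, v₂) = (-0.52, 2.18) − 0.02·(0.92, 14.72) = (-0.5384, 1.8856)
(u₃, v₃) = (-0.5384, 1.8856) − 0.02·(0.8464, 13.5424) = (-0.555328, 1.614752)
g(-0.555328, 1.614752) = 13.854154418176

13.854154418176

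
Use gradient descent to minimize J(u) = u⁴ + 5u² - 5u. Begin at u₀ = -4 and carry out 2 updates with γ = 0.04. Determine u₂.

J′(u) = 4u³ + 10u - 5
Step 1: J′(-4) = -301; u₁ = -4 − 0.04·(-301) = 8.04
Step 2: J′(8.04) = 2154.273856; u₂ = 8.04 − 0.04·2154.273856 = -78.13095424

-78.13095424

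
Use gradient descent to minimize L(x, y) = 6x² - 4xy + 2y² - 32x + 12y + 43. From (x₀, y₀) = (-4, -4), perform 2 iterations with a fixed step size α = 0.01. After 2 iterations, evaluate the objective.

∇L = (12x - 4y - 32, -4x + 4y + 12)
Step 1: at (-4, -4), ∇L = (-64, 12) → (-4, -4) − 0.01·(-64, 12) = (-3.36, -4.12)
Step 2: at (-3.36, -4.12), ∇L = (-55.84, 8.96) → (-3.36, -4.12) − 0.01·(-55.84, 8.96) = (-2.8016, -4.2096)
L(-2.8016, -4.2096) = 117.49677824

117.49677824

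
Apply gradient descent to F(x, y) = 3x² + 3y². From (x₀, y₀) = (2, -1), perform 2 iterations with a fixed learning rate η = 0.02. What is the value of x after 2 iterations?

1.5488

∇F = (6x, 6y)
(x₁, y₁) = (2, -1) − 0.02·(12, -6) = (1.76, -0.88)
(x₂, y₂) = (1.76, -0.88) − 0.02·(10.56, -5.28) = (1.5488, -0.7744)
x = 1.5488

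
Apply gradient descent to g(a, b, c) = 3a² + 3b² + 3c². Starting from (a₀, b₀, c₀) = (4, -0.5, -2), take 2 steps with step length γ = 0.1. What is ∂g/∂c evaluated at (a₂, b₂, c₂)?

∇g = (6a, 6b, 6c)
(a₁, b₁, c₁) = (4, -0.5, -2) − 0.1·(24, -3, -12) = (1.6, -0.2, -0.8)
(a₂, b₂, c₂) = (1.6, -0.2, -0.8) − 0.1·(9.6, -1.2, -4.8) = (0.64, -0.08, -0.32)
∂g/∂c at (0.64, -0.08, -0.32) = -1.92

-1.92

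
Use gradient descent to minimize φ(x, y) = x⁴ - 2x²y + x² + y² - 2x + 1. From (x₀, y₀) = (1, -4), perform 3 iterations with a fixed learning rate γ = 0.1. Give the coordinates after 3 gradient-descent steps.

∇φ = (4x³ - 4xy + 2x - 2, -2x² + 2y)
Step 1: at (1, -4), ∇φ = (20, -10) → (1, -4) − 0.1·(20, -10) = (-1, -3)
Step 2: at (-1, -3), ∇φ = (-20, -8) → (-1, -3) − 0.1·(-20, -8) = (1, -2.2)
Step 3: at (1, -2.2), ∇φ = (12.8, -6.4) → (1, -2.2) − 0.1·(12.8, -6.4) = (-0.28, -1.56)

(-0.28, -1.56)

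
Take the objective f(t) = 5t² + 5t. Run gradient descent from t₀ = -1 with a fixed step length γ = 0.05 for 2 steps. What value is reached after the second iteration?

-0.625

f′(t) = 10t + 5
t₁ = -1 − 0.05·(-5) = -0.75
t₂ = -0.75 − 0.05·(-2.5) = -0.625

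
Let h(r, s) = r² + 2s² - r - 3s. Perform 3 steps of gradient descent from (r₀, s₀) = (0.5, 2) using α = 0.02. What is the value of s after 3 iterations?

1.72336

∇h = (2r - 1, 4s - 3)
(r₁, s₁) = (0.5, 2) − 0.02·(0, 5) = (0.5, 1.9)
(r₂, s₂) = (0.5, 1.9) − 0.02·(0, 4.6) = (0.5, 1.808)
(r₃, s₃) = (0.5, 1.808) − 0.02·(0, 4.232) = (0.5, 1.72336)
s = 1.72336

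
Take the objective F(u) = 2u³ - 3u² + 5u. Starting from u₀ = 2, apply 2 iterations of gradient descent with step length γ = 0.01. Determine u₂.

F′(u) = 6u² - 6u + 5
u₁ = 2 − 0.01·17 = 1.83
u₂ = 1.83 − 0.01·14.1134 = 1.688866

1.688866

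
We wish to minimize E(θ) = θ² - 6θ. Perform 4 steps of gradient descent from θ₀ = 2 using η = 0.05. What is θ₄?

E′(θ) = 2θ - 6
Step 1: E′(2) = -2; θ₁ = 2 − 0.05·(-2) = 2.1
Step 2: E′(2.1) = -1.8; θ₂ = 2.1 − 0.05·(-1.8) = 2.19
Step 3: E′(2.19) = -1.62; θ₃ = 2.19 − 0.05·(-1.62) = 2.271
Step 4: E′(2.271) = -1.458; θ₄ = 2.271 − 0.05·(-1.458) = 2.3439

2.3439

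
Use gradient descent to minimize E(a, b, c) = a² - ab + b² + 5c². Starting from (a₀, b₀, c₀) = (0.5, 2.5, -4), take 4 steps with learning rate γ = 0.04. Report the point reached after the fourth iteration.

∇E = (2a - b, -a + 2b, 10c)
(a₁, b₁, c₁) = (0.5, 2.5, -4) − 0.04·(-1.5, 4.5, -40) = (0.56, 2.32, -2.4)
(a₂, b₂, c₂) = (0.56, 2.32, -2.4) − 0.04·(-1.2, 4.08, -24) = (0.608, 2.1568, -1.44)
(a₃, b₃, c₃) = (0.608, 2.1568, -1.44) − 0.04·(-0.9408, 3.7056, -14.4) = (0.645632, 2.008576, -0.864)
(a₄, b₄, c₄) = (0.645632, 2.008576, -0.864) − 0.04·(-0.717312, 3.37152, -8.64) = (0.67432448, 1.8737152, -0.5184)

(0.67432448, 1.8737152, -0.5184)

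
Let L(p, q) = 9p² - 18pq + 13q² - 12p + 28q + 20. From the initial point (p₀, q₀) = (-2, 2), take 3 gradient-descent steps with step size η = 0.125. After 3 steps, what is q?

∇L = (18p - 18q - 12, -18p + 26q + 28)
Step 1: at (-2, 2), ∇L = (-84, 116) → (-2, 2) − 0.125·(-84, 116) = (8.5, -12.5)
Step 2: at (8.5, -12.5), ∇L = (366, -450) → (8.5, -12.5) − 0.125·(366, -450) = (-37.25, 43.75)
Step 3: at (-37.25, 43.75), ∇L = (-1470, 1836) → (-37.25, 43.75) − 0.125·(-1470, 1836) = (146.5, -185.75)
q = -185.75

-185.75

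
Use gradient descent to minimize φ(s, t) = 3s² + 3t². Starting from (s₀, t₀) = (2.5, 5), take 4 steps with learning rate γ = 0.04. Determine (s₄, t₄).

∇φ = (6s, 6t)
Step 1: at (2.5, 5), ∇φ = (15, 30) → (2.5, 5) − 0.04·(15, 30) = (1.9, 3.8)
Step 2: at (1.9, 3.8), ∇φ = (11.4, 22.8) → (1.9, 3.8) − 0.04·(11.4, 22.8) = (1.444, 2.888)
Step 3: at (1.444, 2.888), ∇φ = (8.664, 17.328) → (1.444, 2.888) − 0.04·(8.664, 17.328) = (1.09744, 2.19488)
Step 4: at (1.09744, 2.19488), ∇φ = (6.58464, 13.16928) → (1.09744, 2.19488) − 0.04·(6.58464, 13.16928) = (0.8340544, 1.6681088)

(0.8340544, 1.6681088)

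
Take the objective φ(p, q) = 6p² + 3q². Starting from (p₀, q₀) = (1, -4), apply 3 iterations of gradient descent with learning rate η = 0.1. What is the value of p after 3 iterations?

∇φ = (12p, 6q)
Step 1: at (1, -4), ∇φ = (12, -24) → (1, -4) − 0.1·(12, -24) = (-0.2, -1.6)
Step 2: at (-0.2, -1.6), ∇φ = (-2.4, -9.6) → (-0.2, -1.6) − 0.1·(-2.4, -9.6) = (0.04, -0.64)
Step 3: at (0.04, -0.64), ∇φ = (0.48, -3.84) → (0.04, -0.64) − 0.1·(0.48, -3.84) = (-0.008, -0.256)
p = -0.008

-0.008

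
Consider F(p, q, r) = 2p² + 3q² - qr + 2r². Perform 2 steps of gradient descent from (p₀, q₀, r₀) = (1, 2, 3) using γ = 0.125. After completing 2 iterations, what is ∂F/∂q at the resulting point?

1.640625

∇F = (4p, 6q - r, -q + 4r)
Step 1: at (1, 2, 3), ∇F = (4, 9, 10) → (1, 2, 3) − 0.125·(4, 9, 10) = (0.5, 0.875, 1.75)
Step 2: at (0.5, 0.875, 1.75), ∇F = (2, 3.5, 6.125) → (0.5, 0.875, 1.75) − 0.125·(2, 3.5, 6.125) = (0.25, 0.4375, 0.984375)
∂F/∂q at (0.25, 0.4375, 0.984375) = 1.640625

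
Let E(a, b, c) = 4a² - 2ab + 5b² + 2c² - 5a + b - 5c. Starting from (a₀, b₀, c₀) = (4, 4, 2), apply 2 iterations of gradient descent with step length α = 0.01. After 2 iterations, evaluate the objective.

∇E = (8a - 2b - 5, -2a + 10b + 1, 4c - 5)
(a₁, b₁, c₁) = (4, 4, 2) − 0.01·(19, 33, 3) = (3.81, 3.67, 1.97)
(a₂, b₂, c₂) = (3.81, 3.67, 1.97) − 0.01·(18.14, 30.08, 2.88) = (3.6286, 3.3692, 1.9412)
E(3.6286, 3.3692, 1.9412) = 68.03025168

68.03025168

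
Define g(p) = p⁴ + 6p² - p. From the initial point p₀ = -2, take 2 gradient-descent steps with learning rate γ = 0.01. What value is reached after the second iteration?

-1.13143172

g′(p) = 4p³ + 12p - 1
p₁ = -2 − 0.01·(-57) = -1.43
p₂ = -1.43 − 0.01·(-29.856828) = -1.13143172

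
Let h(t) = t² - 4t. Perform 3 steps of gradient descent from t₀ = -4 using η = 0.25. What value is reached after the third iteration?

1.25

h′(t) = 2t - 4
t₁ = -4 − 0.25·(-12) = -1
t₂ = -1 − 0.25·(-6) = 0.5
t₃ = 0.5 − 0.25·(-3) = 1.25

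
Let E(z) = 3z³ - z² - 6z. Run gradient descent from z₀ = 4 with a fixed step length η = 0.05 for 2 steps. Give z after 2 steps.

-5.2625

E′(z) = 9z² - 2z - 6
z₁ = 4 − 0.05·130 = -2.5
z₂ = -2.5 − 0.05·55.25 = -5.2625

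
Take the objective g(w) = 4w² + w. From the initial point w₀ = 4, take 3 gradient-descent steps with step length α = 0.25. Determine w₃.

-4.25

g′(w) = 8w + 1
Step 1: g′(4) = 33; w₁ = 4 − 0.25·33 = -4.25
Step 2: g′(-4.25) = -33; w₂ = -4.25 − 0.25·(-33) = 4
Step 3: g′(4) = 33; w₃ = 4 − 0.25·33 = -4.25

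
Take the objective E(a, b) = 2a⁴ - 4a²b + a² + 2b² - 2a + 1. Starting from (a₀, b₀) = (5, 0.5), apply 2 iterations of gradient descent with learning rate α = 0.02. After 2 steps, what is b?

∇E = (8a³ - 8ab + 2a - 2, -4a² + 4b)
Step 1: at (5, 0.5), ∇E = (988, -98) → (5, 0.5) − 0.02·(988, -98) = (-14.76, 2.46)
Step 2: at (-14.76, 2.46), ∇E = (-25465.668608, -861.5904) → (-14.76, 2.46) − 0.02·(-25465.668608, -861.5904) = (494.55337216, 19.691808)
b = 19.691808

19.691808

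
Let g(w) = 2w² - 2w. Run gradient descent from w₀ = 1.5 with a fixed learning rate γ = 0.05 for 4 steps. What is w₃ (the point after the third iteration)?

1.012

g′(w) = 4w - 2
w₁ = 1.5 − 0.05·4 = 1.3
w₂ = 1.3 − 0.05·3.2 = 1.14
w₃ = 1.14 − 0.05·2.56 = 1.012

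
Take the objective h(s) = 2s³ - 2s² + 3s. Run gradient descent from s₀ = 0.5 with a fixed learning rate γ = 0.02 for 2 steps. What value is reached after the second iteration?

0.4017

h′(s) = 6s² - 4s + 3
s₁ = 0.5 − 0.02·2.5 = 0.45
s₂ = 0.45 − 0.02·2.415 = 0.4017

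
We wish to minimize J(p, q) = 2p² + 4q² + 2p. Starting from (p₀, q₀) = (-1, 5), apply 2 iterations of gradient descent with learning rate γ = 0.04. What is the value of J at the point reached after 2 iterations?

∇J = (4p + 2, 8q)
(p₁, q₁) = (-1, 5) − 0.04·(-2, 40) = (-0.92, 3.4)
(p₂, q₂) = (-0.92, 3.4) − 0.04·(-1.68, 27.2) = (-0.8528, 2.312)
J(-0.8528, 2.312) = 21.13031168

21.13031168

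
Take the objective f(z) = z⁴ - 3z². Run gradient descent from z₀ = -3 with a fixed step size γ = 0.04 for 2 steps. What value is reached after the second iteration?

0.70944

f′(z) = 4z³ - 6z
Step 1: f′(-3) = -90; z₁ = -3 − 0.04·(-90) = 0.6
Step 2: f′(0.6) = -2.736; z₂ = 0.6 − 0.04·(-2.736) = 0.70944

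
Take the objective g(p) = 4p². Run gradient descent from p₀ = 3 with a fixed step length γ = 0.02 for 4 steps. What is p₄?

g′(p) = 8p
p₁ = 3 − 0.02·24 = 2.52
p₂ = 2.52 − 0.02·20.16 = 2.1168
p₃ = 2.1168 − 0.02·16.9344 = 1.778112
p₄ = 1.778112 − 0.02·14.224896 = 1.49361408

1.49361408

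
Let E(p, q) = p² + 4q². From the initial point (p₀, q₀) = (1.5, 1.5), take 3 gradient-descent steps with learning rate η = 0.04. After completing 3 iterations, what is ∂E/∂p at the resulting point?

2.336064

∇E = (2p, 8q)
(p₁, q₁) = (1.5, 1.5) − 0.04·(3, 12) = (1.38, 1.02)
(p₂, q₂) = (1.38, 1.02) − 0.04·(2.76, 8.16) = (1.2696, 0.6936)
(p₃, q₃) = (1.2696, 0.6936) − 0.04·(2.5392, 5.5488) = (1.168032, 0.471648)
∂E/∂p at (1.168032, 0.471648) = 2.336064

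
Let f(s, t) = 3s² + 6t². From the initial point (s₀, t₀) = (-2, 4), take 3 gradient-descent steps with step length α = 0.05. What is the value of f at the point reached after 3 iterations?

∇f = (6s, 12t)
Step 1: at (-2, 4), ∇f = (-12, 48) → (-2, 4) − 0.05·(-12, 48) = (-1.4, 1.6)
Step 2: at (-1.4, 1.6), ∇f = (-8.4, 19.2) → (-1.4, 1.6) − 0.05·(-8.4, 19.2) = (-0.98, 0.64)
Step 3: at (-0.98, 0.64), ∇f = (-5.88, 7.68) → (-0.98, 0.64) − 0.05·(-5.88, 7.68) = (-0.686, 0.256)
f(-0.686, 0.256) = 1.805004

1.805004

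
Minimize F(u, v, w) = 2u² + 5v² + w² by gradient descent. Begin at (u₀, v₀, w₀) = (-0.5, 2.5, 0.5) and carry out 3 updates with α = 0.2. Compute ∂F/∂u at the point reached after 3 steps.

∇F = (4u, 10v, 2w)
Step 1: at (-0.5, 2.5, 0.5), ∇F = (-2, 25, 1) → (-0.5, 2.5, 0.5) − 0.2·(-2, 25, 1) = (-0.1, -2.5, 0.3)
Step 2: at (-0.1, -2.5, 0.3), ∇F = (-0.4, -25, 0.6) → (-0.1, -2.5, 0.3) − 0.2·(-0.4, -25, 0.6) = (-0.02, 2.5, 0.18)
Step 3: at (-0.02, 2.5, 0.18), ∇F = (-0.08, 25, 0.36) → (-0.02, 2.5, 0.18) − 0.2·(-0.08, 25, 0.36) = (-0.004, -2.5, 0.108)
∂F/∂u at (-0.004, -2.5, 0.108) = -0.016

-0.016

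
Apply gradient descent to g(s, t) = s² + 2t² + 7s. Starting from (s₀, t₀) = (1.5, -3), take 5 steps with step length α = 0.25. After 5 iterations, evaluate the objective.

∇g = (2s + 7, 4t)
(s₁, t₁) = (1.5, -3) − 0.25·(10, -12) = (-1, 0)
(s₂, t₂) = (-1, 0) − 0.25·(5, 0) = (-2.25, 0)
(s₃, t₃) = (-2.25, 0) − 0.25·(2.5, 0) = (-2.875, 0)
(s₄, t₄) = (-2.875, 0) − 0.25·(1.25, 0) = (-3.1875, 0)
(s₅, t₅) = (-3.1875, 0) − 0.25·(0.625, 0) = (-3.34375, 0)
g(-3.34375, 0) = -12.2255859375

-12.2255859375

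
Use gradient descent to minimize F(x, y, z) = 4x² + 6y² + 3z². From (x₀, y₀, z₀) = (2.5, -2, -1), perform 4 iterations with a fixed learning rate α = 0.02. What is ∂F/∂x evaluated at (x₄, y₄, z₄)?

9.9574272

∇F = (8x, 12y, 6z)
Step 1: at (2.5, -2, -1), ∇F = (20, -24, -6) → (2.5, -2, -1) − 0.02·(20, -24, -6) = (2.1, -1.52, -0.88)
Step 2: at (2.1, -1.52, -0.88), ∇F = (16.8, -18.24, -5.28) → (2.1, -1.52, -0.88) − 0.02·(16.8, -18.24, -5.28) = (1.764, -1.1552, -0.7744)
Step 3: at (1.764, -1.1552, -0.7744), ∇F = (14.112, -13.8624, -4.6464) → (1.764, -1.1552, -0.7744) − 0.02·(14.112, -13.8624, -4.6464) = (1.48176, -0.877952, -0.681472)
Step 4: at (1.48176, -0.877952, -0.681472), ∇F = (11.85408, -10.535424, -4.088832) → (1.48176, -0.877952, -0.681472) − 0.02·(11.85408, -10.535424, -4.088832) = (1.2446784, -0.66724352, -0.59969536)
∂F/∂x at (1.2446784, -0.66724352, -0.59969536) = 9.9574272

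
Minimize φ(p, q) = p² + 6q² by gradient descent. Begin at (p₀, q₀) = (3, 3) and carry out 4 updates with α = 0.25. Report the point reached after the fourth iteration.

∇φ = (2p, 12q)
Step 1: at (3, 3), ∇φ = (6, 36) → (3, 3) − 0.25·(6, 36) = (1.5, -6)
Step 2: at (1.5, -6), ∇φ = (3, -72) → (1.5, -6) − 0.25·(3, -72) = (0.75, 12)
Step 3: at (0.75, 12), ∇φ = (1.5, 144) → (0.75, 12) − 0.25·(1.5, 144) = (0.375, -24)
Step 4: at (0.375, -24), ∇φ = (0.75, -288) → (0.375, -24) − 0.25·(0.75, -288) = (0.1875, 48)

(0.1875, 48)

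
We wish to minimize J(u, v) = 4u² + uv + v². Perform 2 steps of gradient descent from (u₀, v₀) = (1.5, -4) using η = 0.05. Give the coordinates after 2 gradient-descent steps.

∇J = (8u + v, u + 2v)
Step 1: at (1.5, -4), ∇J = (8, -6.5) → (1.5, -4) − 0.05·(8, -6.5) = (1.1, -3.675)
Step 2: at (1.1, -3.675), ∇J = (5.125, -6.25) → (1.1, -3.675) − 0.05·(5.125, -6.25) = (0.84375, -3.3625)

(0.84375, -3.3625)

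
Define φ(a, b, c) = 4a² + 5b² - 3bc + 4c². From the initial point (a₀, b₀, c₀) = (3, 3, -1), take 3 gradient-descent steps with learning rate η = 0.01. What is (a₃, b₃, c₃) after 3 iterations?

(2.336064, 2.119785, -0.557477)

∇φ = (8a, 10b - 3c, -3b + 8c)
Step 1: at (3, 3, -1), ∇φ = (24, 33, -17) → (3, 3, -1) − 0.01·(24, 33, -17) = (2.76, 2.67, -0.83)
Step 2: at (2.76, 2.67, -0.83), ∇φ = (22.08, 29.19, -14.65) → (2.76, 2.67, -0.83) − 0.01·(22.08, 29.19, -14.65) = (2.5392, 2.3781, -0.6835)
Step 3: at (2.5392, 2.3781, -0.6835), ∇φ = (20.3136, 25.8315, -12.6023) → (2.5392, 2.3781, -0.6835) − 0.01·(20.3136, 25.8315, -12.6023) = (2.336064, 2.119785, -0.557477)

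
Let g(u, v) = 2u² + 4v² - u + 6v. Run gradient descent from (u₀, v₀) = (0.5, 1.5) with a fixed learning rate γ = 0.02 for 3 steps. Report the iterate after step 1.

∇g = (4u - 1, 8v + 6)
(u₁, v₁) = (0.5, 1.5) − 0.02·(1, 18) = (0.48, 1.14)

(0.48, 1.14)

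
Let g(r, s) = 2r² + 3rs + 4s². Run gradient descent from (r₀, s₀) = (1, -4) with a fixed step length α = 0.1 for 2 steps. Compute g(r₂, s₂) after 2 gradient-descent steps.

3.0718

∇g = (4r + 3s, 3r + 8s)
Step 1: at (1, -4), ∇g = (-8, -29) → (1, -4) − 0.1·(-8, -29) = (1.8, -1.1)
Step 2: at (1.8, -1.1), ∇g = (3.9, -3.4) → (1.8, -1.1) − 0.1·(3.9, -3.4) = (1.41, -0.76)
g(1.41, -0.76) = 3.0718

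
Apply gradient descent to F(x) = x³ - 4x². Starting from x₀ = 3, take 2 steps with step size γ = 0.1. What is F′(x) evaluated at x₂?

F′(x) = 3x² - 8x
x₁ = 3 − 0.1·3 = 2.7
x₂ = 2.7 − 0.1·0.27 = 2.673
F′(x) at (2.673) = 0.050787

0.050787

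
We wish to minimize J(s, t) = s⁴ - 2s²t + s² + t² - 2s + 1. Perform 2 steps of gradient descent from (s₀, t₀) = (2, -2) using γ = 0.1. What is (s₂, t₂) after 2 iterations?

∇J = (4s³ - 4st + 2s - 2, -2s² + 2t)
Step 1: at (2, -2), ∇J = (50, -12) → (2, -2) − 0.1·(50, -12) = (-3, -0.8)
Step 2: at (-3, -0.8), ∇J = (-125.6, -19.6) → (-3, -0.8) − 0.1·(-125.6, -19.6) = (9.56, 1.16)

(9.56, 1.16)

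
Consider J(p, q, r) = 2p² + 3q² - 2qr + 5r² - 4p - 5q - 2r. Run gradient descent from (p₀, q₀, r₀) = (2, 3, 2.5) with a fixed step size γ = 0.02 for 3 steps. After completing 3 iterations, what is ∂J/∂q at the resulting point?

6.926144

∇J = (4p - 4, 6q - 2r - 5, -2q + 10r - 2)
Step 1: at (2, 3, 2.5), ∇J = (4, 8, 17) → (2, 3, 2.5) − 0.02·(4, 8, 17) = (1.92, 2.84, 2.16)
Step 2: at (1.92, 2.84, 2.16), ∇J = (3.68, 7.72, 13.92) → (1.92, 2.84, 2.16) − 0.02·(3.68, 7.72, 13.92) = (1.8464, 2.6856, 1.8816)
Step 3: at (1.8464, 2.6856, 1.8816), ∇J = (3.3856, 7.3504, 11.4448) → (1.8464, 2.6856, 1.8816) − 0.02·(3.3856, 7.3504, 11.4448) = (1.778688, 2.538592, 1.652704)
∂J/∂q at (1.778688, 2.538592, 1.652704) = 6.926144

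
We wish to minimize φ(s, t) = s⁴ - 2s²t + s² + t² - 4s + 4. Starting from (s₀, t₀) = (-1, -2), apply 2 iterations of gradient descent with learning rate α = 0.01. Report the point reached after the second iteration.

(-0.67791328, -1.887752)

∇φ = (4s³ - 4st + 2s - 4, -2s² + 2t)
Step 1: at (-1, -2), ∇φ = (-18, -6) → (-1, -2) − 0.01·(-18, -6) = (-0.82, -1.94)
Step 2: at (-0.82, -1.94), ∇φ = (-14.208672, -5.2248) → (-0.82, -1.94) − 0.01·(-14.208672, -5.2248) = (-0.67791328, -1.887752)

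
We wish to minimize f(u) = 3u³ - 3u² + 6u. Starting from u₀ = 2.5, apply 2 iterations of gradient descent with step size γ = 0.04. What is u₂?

f′(u) = 9u² - 6u + 6
Step 1: f′(2.5) = 47.25; u₁ = 2.5 − 0.04·47.25 = 0.61
Step 2: f′(0.61) = 5.6889; u₂ = 0.61 − 0.04·5.6889 = 0.382444

0.382444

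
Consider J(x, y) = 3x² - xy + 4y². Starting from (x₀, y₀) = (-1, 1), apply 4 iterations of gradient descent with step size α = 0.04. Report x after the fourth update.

∇J = (6x - y, -x + 8y)
Step 1: at (-1, 1), ∇J = (-7, 9) → (-1, 1) − 0.04·(-7, 9) = (-0.72, 0.64)
Step 2: at (-0.72, 0.64), ∇J = (-4.96, 5.84) → (-0.72, 0.64) − 0.04·(-4.96, 5.84) = (-0.5216, 0.4064)
Step 3: at (-0.5216, 0.4064), ∇J = (-3.536, 3.7728) → (-0.5216, 0.4064) − 0.04·(-3.536, 3.7728) = (-0.38016, 0.255488)
Step 4: at (-0.38016, 0.255488), ∇J = (-2.536448, 2.424064) → (-0.38016, 0.255488) − 0.04·(-2.536448, 2.424064) = (-0.27870208, 0.15852544)
x = -0.27870208

-0.27870208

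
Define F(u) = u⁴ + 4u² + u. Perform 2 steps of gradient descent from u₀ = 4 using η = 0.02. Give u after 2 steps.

F′(u) = 4u³ + 8u + 1
u₁ = 4 − 0.02·289 = -1.78
u₂ = -1.78 − 0.02·(-35.799008) = -1.06401984

-1.06401984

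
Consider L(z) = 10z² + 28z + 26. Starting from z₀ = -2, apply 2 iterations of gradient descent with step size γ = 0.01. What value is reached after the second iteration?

L′(z) = 20z + 28
Step 1: L′(-2) = -12; z₁ = -2 − 0.01·(-12) = -1.88
Step 2: L′(-1.88) = -9.6; z₂ = -1.88 − 0.01·(-9.6) = -1.784

-1.784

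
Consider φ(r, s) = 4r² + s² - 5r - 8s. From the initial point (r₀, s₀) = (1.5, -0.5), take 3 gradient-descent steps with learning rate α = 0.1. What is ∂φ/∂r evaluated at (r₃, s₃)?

∇φ = (8r - 5, 2s - 8)
Step 1: at (1.5, -0.5), ∇φ = (7, -9) → (1.5, -0.5) − 0.1·(7, -9) = (0.8, 0.4)
Step 2: at (0.8, 0.4), ∇φ = (1.4, -7.2) → (0.8, 0.4) − 0.1·(1.4, -7.2) = (0.66, 1.12)
Step 3: at (0.66, 1.12), ∇φ = (0.28, -5.76) → (0.66, 1.12) − 0.1·(0.28, -5.76) = (0.632, 1.696)
∂φ/∂r at (0.632, 1.696) = 0.056

0.056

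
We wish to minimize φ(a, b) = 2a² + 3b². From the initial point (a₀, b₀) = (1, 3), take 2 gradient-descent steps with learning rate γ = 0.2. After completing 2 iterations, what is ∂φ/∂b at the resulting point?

∇φ = (4a, 6b)
(a₁, b₁) = (1, 3) − 0.2·(4, 18) = (0.2, -0.6)
(a₂, b₂) = (0.2, -0.6) − 0.2·(0.8, -3.6) = (0.04, 0.12)
∂φ/∂b at (0.04, 0.12) = 0.72

0.72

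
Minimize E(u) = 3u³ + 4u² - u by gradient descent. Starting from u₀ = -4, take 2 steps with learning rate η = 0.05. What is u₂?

-46.721125

E′(u) = 9u² + 8u - 1
u₁ = -4 − 0.05·111 = -9.55
u₂ = -9.55 − 0.05·743.4225 = -46.721125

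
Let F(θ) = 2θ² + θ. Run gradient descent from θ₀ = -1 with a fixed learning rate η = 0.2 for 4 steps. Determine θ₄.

-0.2512

F′(θ) = 4θ + 1
θ₁ = -1 − 0.2·(-3) = -0.4
θ₂ = -0.4 − 0.2·(-0.6) = -0.28
θ₃ = -0.28 − 0.2·(-0.12) = -0.256
θ₄ = -0.256 − 0.2·(-0.024) = -0.2512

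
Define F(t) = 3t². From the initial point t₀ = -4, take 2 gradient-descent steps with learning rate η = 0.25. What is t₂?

-1

F′(t) = 6t
Step 1: F′(-4) = -24; t₁ = -4 − 0.25·(-24) = 2
Step 2: F′(2) = 12; t₂ = 2 − 0.25·12 = -1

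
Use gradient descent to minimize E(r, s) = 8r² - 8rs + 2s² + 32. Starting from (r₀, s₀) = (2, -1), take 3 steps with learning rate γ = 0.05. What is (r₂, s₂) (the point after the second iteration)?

(0, 0)

∇E = (16r - 8s, -8r + 4s)
(r₁, s₁) = (2, -1) − 0.05·(40, -20) = (0, 0)
(r₂, s₂) = (0, 0) − 0.05·(0, 0) = (0, 0)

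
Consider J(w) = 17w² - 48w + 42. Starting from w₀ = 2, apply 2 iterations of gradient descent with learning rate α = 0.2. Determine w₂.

J′(w) = 34w - 48
w₁ = 2 − 0.2·20 = -2
w₂ = -2 − 0.2·(-116) = 21.2

21.2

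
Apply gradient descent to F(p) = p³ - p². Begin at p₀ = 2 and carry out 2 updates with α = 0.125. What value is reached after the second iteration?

0.875

F′(p) = 3p² - 2p
Step 1: F′(2) = 8; p₁ = 2 − 0.125·8 = 1
Step 2: F′(1) = 1; p₂ = 1 − 0.125·1 = 0.875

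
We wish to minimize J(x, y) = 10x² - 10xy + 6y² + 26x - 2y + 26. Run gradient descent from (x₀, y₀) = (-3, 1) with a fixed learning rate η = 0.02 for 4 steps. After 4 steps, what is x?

-1.587904

∇J = (20x - 10y + 26, -10x + 12y - 2)
(x₁, y₁) = (-3, 1) − 0.02·(-44, 40) = (-2.12, 0.2)
(x₂, y₂) = (-2.12, 0.2) − 0.02·(-18.4, 21.6) = (-1.752, -0.232)
(x₃, y₃) = (-1.752, -0.232) − 0.02·(-6.72, 12.736) = (-1.6176, -0.48672)
(x₄, y₄) = (-1.6176, -0.48672) − 0.02·(-1.4848, 8.33536) = (-1.587904, -0.6534272)
x = -1.587904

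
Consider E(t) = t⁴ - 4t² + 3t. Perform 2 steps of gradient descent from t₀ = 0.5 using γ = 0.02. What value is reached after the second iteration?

E′(t) = 4t³ - 8t + 3
t₁ = 0.5 − 0.02·(-0.5) = 0.51
t₂ = 0.51 − 0.02·(-0.549396) = 0.52098792

0.52098792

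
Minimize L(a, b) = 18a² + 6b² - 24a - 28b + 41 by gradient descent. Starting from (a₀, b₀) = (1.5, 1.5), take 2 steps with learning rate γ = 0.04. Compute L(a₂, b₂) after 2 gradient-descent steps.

∇L = (36a - 24, 12b - 28)
Step 1: at (1.5, 1.5), ∇L = (30, -10) → (1.5, 1.5) − 0.04·(30, -10) = (0.3, 1.9)
Step 2: at (0.3, 1.9), ∇L = (-13.2, -5.2) → (0.3, 1.9) − 0.04·(-13.2, -5.2) = (0.828, 2.108)
L(0.828, 2.108) = 1.106496

1.106496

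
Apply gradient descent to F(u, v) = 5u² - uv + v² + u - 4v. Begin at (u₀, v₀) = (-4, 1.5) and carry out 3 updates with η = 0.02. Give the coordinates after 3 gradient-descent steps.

(-2.026588, 1.371792)

∇F = (10u - v + 1, -u + 2v - 4)
Step 1: at (-4, 1.5), ∇F = (-40.5, 3) → (-4, 1.5) − 0.02·(-40.5, 3) = (-3.19, 1.44)
Step 2: at (-3.19, 1.44), ∇F = (-32.34, 2.07) → (-3.19, 1.44) − 0.02·(-32.34, 2.07) = (-2.5432, 1.3986)
Step 3: at (-2.5432, 1.3986), ∇F = (-25.8306, 1.3404) → (-2.5432, 1.3986) − 0.02·(-25.8306, 1.3404) = (-2.026588, 1.371792)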